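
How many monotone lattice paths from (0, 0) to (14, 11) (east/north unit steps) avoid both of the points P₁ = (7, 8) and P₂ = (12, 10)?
Number of paths = 2150667

Inclusion–exclusion. Total paths: C(25, 14) = 4457400. Through P₁: C(15, 7)·C(10, 7) = 772200. Through P₂: C(22, 12)·C(3, 2) = 1939938. Since P₁ is strictly southwest of P₂, a monotone path through both must visit P₁ then P₂; paths through both = C(15, 7)·C(7, 5)·C(3, 2) = 405405. Avoid both = 4457400 − 772200 − 1939938 + 405405 = 2150667.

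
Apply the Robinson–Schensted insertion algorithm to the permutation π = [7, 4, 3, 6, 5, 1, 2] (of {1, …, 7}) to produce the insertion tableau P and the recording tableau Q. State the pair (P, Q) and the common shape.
P = [1, 2] / [3, 5] / [4, 6] / [7];  Q = [1, 4] / [2, 5] / [3, 7] / [6];  common shape = (2, 2, 2, 1)

Row-insert the values π_1, π_2, … into P one at a time, bumping the leftmost entry strictly greater than the inserted value down to the next row. The recording tableau Q records, in position (i, j), the step at which that cell was added to P.
  Insert 7 (step 1): P = [7];  Q = [1]
  Insert 4 (step 2): P = [4] / [7];  Q = [1] / [2]
  Insert 3 (step 3): P = [3] / [4] / [7];  Q = [1] / [2] / [3]
  Insert 6 (step 4): P = [3, 6] / [4] / [7];  Q = [1, 4] / [2] / [3]
  Insert 5 (step 5): P = [3, 5] / [4, 6] / [7];  Q = [1, 4] / [2, 5] / [3]
  Insert 1 (step 6): P = [1, 5] / [3, 6] / [4] / [7];  Q = [1, 4] / [2, 5] / [3] / [6]
  Insert 2 (step 7): P = [1, 2] / [3, 5] / [4, 6] / [7];  Q = [1, 4] / [2, 5] / [3, 7] / [6]
Final shape: (2, 2, 2, 1).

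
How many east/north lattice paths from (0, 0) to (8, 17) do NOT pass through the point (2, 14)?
Number of paths = 1071495

Total paths from (0, 0) to (8, 17): C(25, 8) = 1081575. Paths through (2, 14): (paths (0, 0) → (2, 14)) × (paths (2, 14) → (8, 17)) = C(16, 2) · C(9, 6) = 120 · 84 = 10080. Avoidance count = 1081575 − 10080 = 1071495.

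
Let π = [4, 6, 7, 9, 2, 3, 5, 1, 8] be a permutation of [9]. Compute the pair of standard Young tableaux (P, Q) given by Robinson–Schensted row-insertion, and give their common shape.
P = [1, 3, 5, 8] / [2, 6, 7, 9] / [4];  Q = [1, 2, 3, 4] / [5, 6, 7, 9] / [8];  common shape = (4, 4, 1)

Row-insert the values π_1, π_2, … into P one at a time, bumping the leftmost entry strictly greater than the inserted value down to the next row. The recording tableau Q records, in position (i, j), the step at which that cell was added to P.
  Insert 4 (step 1): P = [4];  Q = [1]
  Insert 6 (step 2): P = [4, 6];  Q = [1, 2]
  Insert 7 (step 3): P = [4, 6, 7];  Q = [1, 2, 3]
  Insert 9 (step 4): P = [4, 6, 7, 9];  Q = [1, 2, 3, 4]
  Insert 2 (step 5): P = [2, 6, 7, 9] / [4];  Q = [1, 2, 3, 4] / [5]
  Insert 3 (step 6): P = [2, 3, 7, 9] / [4, 6];  Q = [1, 2, 3, 4] / [5, 6]
  Insert 5 (step 7): P = [2, 3, 5, 9] / [4, 6, 7];  Q = [1, 2, 3, 4] / [5, 6, 7]
  Insert 1 (step 8): P = [1, 3, 5, 9] / [2, 6, 7] / [4];  Q = [1, 2, 3, 4] / [5, 6, 7] / [8]
  Insert 8 (step 9): P = [1, 3, 5, 8] / [2, 6, 7, 9] / [4];  Q = [1, 2, 3, 4] / [5, 6, 7, 9] / [8]
Final shape: (4, 4, 1).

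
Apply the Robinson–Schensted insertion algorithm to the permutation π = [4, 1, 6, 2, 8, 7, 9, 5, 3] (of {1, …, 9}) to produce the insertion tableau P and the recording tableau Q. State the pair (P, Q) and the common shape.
P = [1, 2, 3, 9] / [4, 5, 7] / [6] / [8];  Q = [1, 3, 5, 7] / [2, 4, 6] / [8] / [9];  common shape = (4, 3, 1, 1)

Row-insert the values π_1, π_2, … into P one at a time, bumping the leftmost entry strictly greater than the inserted value down to the next row. The recording tableau Q records, in position (i, j), the step at which that cell was added to P.
  Insert 4 (step 1): P = [4];  Q = [1]
  Insert 1 (step 2): P = [1] / [4];  Q = [1] / [2]
  Insert 6 (step 3): P = [1, 6] / [4];  Q = [1, 3] / [2]
  Insert 2 (step 4): P = [1, 2] / [4, 6];  Q = [1, 3] / [2, 4]
  Insert 8 (step 5): P = [1, 2, 8] / [4, 6];  Q = [1, 3, 5] / [2, 4]
  Insert 7 (step 6): P = [1, 2, 7] / [4, 6, 8];  Q = [1, 3, 5] / [2, 4, 6]
  Insert 9 (step 7): P = [1, 2, 7, 9] / [4, 6, 8];  Q = [1, 3, 5, 7] / [2, 4, 6]
  Insert 5 (step 8): P = [1, 2, 5, 9] / [4, 6, 7] / [8];  Q = [1, 3, 5, 7] / [2, 4, 6] / [8]
  Insert 3 (step 9): P = [1, 2, 3, 9] / [4, 5, 7] / [6] / [8];  Q = [1, 3, 5, 7] / [2, 4, 6] / [8] / [9]
Final shape: (4, 3, 1, 1).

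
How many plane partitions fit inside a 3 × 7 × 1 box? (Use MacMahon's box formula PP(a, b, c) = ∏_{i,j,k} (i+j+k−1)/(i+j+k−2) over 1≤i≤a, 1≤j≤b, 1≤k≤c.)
PP(3, 7, 1) = 120

Evaluate the triple product over i = 1..3, j = 1..7, k = 1..1. The factors are (2/1) · (3/2) · (4/3) · (5/4) · (6/5) · (7/6) · (8/7) · (3/2) · … (21 factors total). The numerators and denominators telescope so the product is an integer; carrying out the multiplication exactly gives PP(3, 7, 1) = 120.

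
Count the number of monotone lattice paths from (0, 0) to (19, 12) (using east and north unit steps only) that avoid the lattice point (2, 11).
Number of paths = 141119121

Total paths from (0, 0) to (19, 12): C(31, 19) = 141120525. Paths through (2, 11): (paths (0, 0) → (2, 11)) × (paths (2, 11) → (19, 12)) = C(13, 2) · C(18, 17) = 78 · 18 = 1404. Avoidance count = 141120525 − 1404 = 141119121.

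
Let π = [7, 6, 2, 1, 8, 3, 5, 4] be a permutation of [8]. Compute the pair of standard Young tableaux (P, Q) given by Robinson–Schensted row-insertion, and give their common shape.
P = [1, 3, 4] / [2, 5] / [6, 8] / [7];  Q = [1, 5, 7] / [2, 6] / [3, 8] / [4];  common shape = (3, 2, 2, 1)

Row-insert the values π_1, π_2, … into P one at a time, bumping the leftmost entry strictly greater than the inserted value down to the next row. The recording tableau Q records, in position (i, j), the step at which that cell was added to P.
  Insert 7 (step 1): P = [7];  Q = [1]
  Insert 6 (step 2): P = [6] / [7];  Q = [1] / [2]
  Insert 2 (step 3): P = [2] / [6] / [7];  Q = [1] / [2] / [3]
  Insert 1 (step 4): P = [1] / [2] / [6] / [7];  Q = [1] / [2] / [3] / [4]
  Insert 8 (step 5): P = [1, 8] / [2] / [6] / [7];  Q = [1, 5] / [2] / [3] / [4]
  Insert 3 (step 6): P = [1, 3] / [2, 8] / [6] / [7];  Q = [1, 5] / [2, 6] / [3] / [4]
  Insert 5 (step 7): P = [1, 3, 5] / [2, 8] / [6] / [7];  Q = [1, 5, 7] / [2, 6] / [3] / [4]
  Insert 4 (step 8): P = [1, 3, 4] / [2, 5] / [6, 8] / [7];  Q = [1, 5, 7] / [2, 6] / [3, 8] / [4]
Final shape: (3, 2, 2, 1).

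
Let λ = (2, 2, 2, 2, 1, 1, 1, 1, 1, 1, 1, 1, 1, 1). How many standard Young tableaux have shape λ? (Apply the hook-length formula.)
# SYT of shape (2, 2, 2, 2, 1, 1, 1, 1, 1, 1, 1, 1, 1, 1) = 2244

Hook-length formula: f^λ = n! / Π hook(c), product over all cells c of the Young diagram. For λ = (2, 2, 2, 2, 1, 1, 1, 1, 1, 1, 1, 1, 1, 1), n = 18 boxes. Hook lengths by row (left-to-right, top-to-bottom): [15, 4]; [14, 3]; [13, 2]; [12, 1]; [10]; [9]; [8]; [7]; [6]; [5]; [4]; [3]; [2]; [1]. Product of hooks = 2853107712000. So f^λ = 18! / 2853107712000 = 6402373705728000 / 2853107712000 = 2244.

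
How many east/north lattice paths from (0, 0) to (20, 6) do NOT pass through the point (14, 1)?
Number of paths = 223300

Total paths from (0, 0) to (20, 6): C(26, 20) = 230230. Paths through (14, 1): (paths (0, 0) → (14, 1)) × (paths (14, 1) → (20, 6)) = C(15, 14) · C(11, 6) = 15 · 462 = 6930. Avoidance count = 230230 − 6930 = 223300.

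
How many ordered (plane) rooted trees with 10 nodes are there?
C_9 = 4862

These ordered rooted trees are counted by the Catalan number C_n = (1/(n + 1)) · C(2n, n). For n = 9: C_9 = (1/10) · C(18, 9) = 48620/10 = 4862.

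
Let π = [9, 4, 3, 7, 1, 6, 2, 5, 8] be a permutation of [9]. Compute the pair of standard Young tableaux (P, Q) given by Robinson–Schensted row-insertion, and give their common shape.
P = [1, 2, 5, 8] / [3, 6] / [4, 7] / [9];  Q = [1, 4, 8, 9] / [2, 6] / [3, 7] / [5];  common shape = (4, 2, 2, 1)

Row-insert the values π_1, π_2, … into P one at a time, bumping the leftmost entry strictly greater than the inserted value down to the next row. The recording tableau Q records, in position (i, j), the step at which that cell was added to P.
  Insert 9 (step 1): P = [9];  Q = [1]
  Insert 4 (step 2): P = [4] / [9];  Q = [1] / [2]
  Insert 3 (step 3): P = [3] / [4] / [9];  Q = [1] / [2] / [3]
  Insert 7 (step 4): P = [3, 7] / [4] / [9];  Q = [1, 4] / [2] / [3]
  Insert 1 (step 5): P = [1, 7] / [3] / [4] / [9];  Q = [1, 4] / [2] / [3] / [5]
  Insert 6 (step 6): P = [1, 6] / [3, 7] / [4] / [9];  Q = [1, 4] / [2, 6] / [3] / [5]
  Insert 2 (step 7): P = [1, 2] / [3, 6] / [4, 7] / [9];  Q = [1, 4] / [2, 6] / [3, 7] / [5]
  Insert 5 (step 8): P = [1, 2, 5] / [3, 6] / [4, 7] / [9];  Q = [1, 4, 8] / [2, 6] / [3, 7] / [5]
  Insert 8 (step 9): P = [1, 2, 5, 8] / [3, 6] / [4, 7] / [9];  Q = [1, 4, 8, 9] / [2, 6] / [3, 7] / [5]
Final shape: (4, 2, 2, 1).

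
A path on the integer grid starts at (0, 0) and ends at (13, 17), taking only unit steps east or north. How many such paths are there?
Number of paths = 119759850

A monotone lattice path from (0, 0) to (13, 17) consists of 13 east steps and 17 north steps in some order, so it is determined by which 13 of the 30 steps are east. The count is C(30, 13) = 119759850.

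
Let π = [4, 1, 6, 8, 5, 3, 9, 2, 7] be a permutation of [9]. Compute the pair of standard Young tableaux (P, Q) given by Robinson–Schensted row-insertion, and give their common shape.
P = [1, 2, 7, 9] / [3, 5, 8] / [4] / [6];  Q = [1, 3, 4, 7] / [2, 5, 9] / [6] / [8];  common shape = (4, 3, 1, 1)

Row-insert the values π_1, π_2, … into P one at a time, bumping the leftmost entry strictly greater than the inserted value down to the next row. The recording tableau Q records, in position (i, j), the step at which that cell was added to P.
  Insert 4 (step 1): P = [4];  Q = [1]
  Insert 1 (step 2): P = [1] / [4];  Q = [1] / [2]
  Insert 6 (step 3): P = [1, 6] / [4];  Q = [1, 3] / [2]
  Insert 8 (step 4): P = [1, 6, 8] / [4];  Q = [1, 3, 4] / [2]
  Insert 5 (step 5): P = [1, 5, 8] / [4, 6];  Q = [1, 3, 4] / [2, 5]
  Insert 3 (step 6): P = [1, 3, 8] / [4, 5] / [6];  Q = [1, 3, 4] / [2, 5] / [6]
  Insert 9 (step 7): P = [1, 3, 8, 9] / [4, 5] / [6];  Q = [1, 3, 4, 7] / [2, 5] / [6]
  Insert 2 (step 8): P = [1, 2, 8, 9] / [3, 5] / [4] / [6];  Q = [1, 3, 4, 7] / [2, 5] / [6] / [8]
  Insert 7 (step 9): P = [1, 2, 7, 9] / [3, 5, 8] / [4] / [6];  Q = [1, 3, 4, 7] / [2, 5, 9] / [6] / [8]
Final shape: (4, 3, 1, 1).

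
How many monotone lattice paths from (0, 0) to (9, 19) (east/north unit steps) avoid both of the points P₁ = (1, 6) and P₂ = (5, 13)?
Number of paths = 4168290

Inclusion–exclusion. Total paths: C(28, 9) = 6906900. Through P₁: C(7, 1)·C(21, 8) = 1424430. Through P₂: C(18, 5)·C(10, 4) = 1799280. Since P₁ is strictly southwest of P₂, a monotone path through both must visit P₁ then P₂; paths through both = C(7, 1)·C(11, 4)·C(10, 4) = 485100. Avoid both = 6906900 − 1424430 − 1799280 + 485100 = 4168290.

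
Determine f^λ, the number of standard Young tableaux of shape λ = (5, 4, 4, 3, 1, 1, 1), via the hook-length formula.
# SYT of shape (5, 4, 4, 3, 1, 1, 1) = 26453700

Hook-length formula: f^λ = n! / Π hook(c), product over all cells c of the Young diagram. For λ = (5, 4, 4, 3, 1, 1, 1), n = 19 boxes. Hook lengths by row (left-to-right, top-to-bottom): [11, 7, 6, 4, 1]; [9, 5, 4, 2]; [8, 4, 3, 1]; [6, 2, 1]; [3]; [2]; [1]. Product of hooks = 4598415360. So f^λ = 19! / 4598415360 = 121645100408832000 / 4598415360 = 26453700.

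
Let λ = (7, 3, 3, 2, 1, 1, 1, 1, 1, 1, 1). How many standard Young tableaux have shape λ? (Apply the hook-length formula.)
# SYT of shape (7, 3, 3, 2, 1, 1, 1, 1, 1, 1, 1) = 304304000

Hook-length formula: f^λ = n! / Π hook(c), product over all cells c of the Young diagram. For λ = (7, 3, 3, 2, 1, 1, 1, 1, 1, 1, 1), n = 22 boxes. Hook lengths by row (left-to-right, top-to-bottom): [17, 9, 7, 4, 3, 2, 1]; [12, 4, 2]; [11, 3, 1]; [9, 1]; [7]; [6]; [5]; [4]; [3]; [2]; [1]. Product of hooks = 3693677137920. So f^λ = 22! / 3693677137920 = 1124000727777607680000 / 3693677137920 = 304304000.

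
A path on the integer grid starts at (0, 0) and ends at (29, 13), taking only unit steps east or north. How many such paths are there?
Number of paths = 25518731280

A monotone lattice path from (0, 0) to (29, 13) consists of 29 east steps and 13 north steps in some order, so it is determined by which 29 of the 42 steps are east. The count is C(42, 29) = 25518731280.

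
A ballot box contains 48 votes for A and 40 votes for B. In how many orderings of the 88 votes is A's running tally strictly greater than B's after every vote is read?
Strict-lead orderings = 1664779550392500506336610

Total orderings of the 88 votes with 48 for A: C(88, 48) = 18312575054317505569702710. By the Bertrand ballot formula (Cycle Lemma / reflection principle), the number of orderings in which A is strictly ahead of B throughout is (p − q)/(p + q) · C(p + q, p) = (48 − 40)/(48 + 40) · 18312575054317505569702710 = 1664779550392500506336610.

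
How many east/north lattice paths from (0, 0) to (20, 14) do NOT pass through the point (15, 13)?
Number of paths = 1167322680

Total paths from (0, 0) to (20, 14): C(34, 20) = 1391975640. Paths through (15, 13): (paths (0, 0) → (15, 13)) × (paths (15, 13) → (20, 14)) = C(28, 15) · C(6, 5) = 37442160 · 6 = 224652960. Avoidance count = 1391975640 − 224652960 = 1167322680.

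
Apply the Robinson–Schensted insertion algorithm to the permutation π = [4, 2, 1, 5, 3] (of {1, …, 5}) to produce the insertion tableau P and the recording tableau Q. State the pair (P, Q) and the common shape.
P = [1, 3] / [2, 5] / [4];  Q = [1, 4] / [2, 5] / [3];  common shape = (2, 2, 1)

Row-insert the values π_1, π_2, … into P one at a time, bumping the leftmost entry strictly greater than the inserted value down to the next row. The recording tableau Q records, in position (i, j), the step at which that cell was added to P.
  Insert 4 (step 1): P = [4];  Q = [1]
  Insert 2 (step 2): P = [2] / [4];  Q = [1] / [2]
  Insert 1 (step 3): P = [1] / [2] / [4];  Q = [1] / [2] / [3]
  Insert 5 (step 4): P = [1, 5] / [2] / [4];  Q = [1, 4] / [2] / [3]
  Insert 3 (step 5): P = [1, 3] / [2, 5] / [4];  Q = [1, 4] / [2, 5] / [3]
Final shape: (2, 2, 1).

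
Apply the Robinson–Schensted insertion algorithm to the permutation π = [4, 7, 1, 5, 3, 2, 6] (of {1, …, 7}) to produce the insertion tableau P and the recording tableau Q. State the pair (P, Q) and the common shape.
P = [1, 2, 6] / [3, 5] / [4] / [7];  Q = [1, 2, 7] / [3, 4] / [5] / [6];  common shape = (3, 2, 1, 1)

Row-insert the values π_1, π_2, … into P one at a time, bumping the leftmost entry strictly greater than the inserted value down to the next row. The recording tableau Q records, in position (i, j), the step at which that cell was added to P.
  Insert 4 (step 1): P = [4];  Q = [1]
  Insert 7 (step 2): P = [4, 7];  Q = [1, 2]
  Insert 1 (step 3): P = [1, 7] / [4];  Q = [1, 2] / [3]
  Insert 5 (step 4): P = [1, 5] / [4, 7];  Q = [1, 2] / [3, 4]
  Insert 3 (step 5): P = [1, 3] / [4, 5] / [7];  Q = [1, 2] / [3, 4] / [5]
  Insert 2 (step 6): P = [1, 2] / [3, 5] / [4] / [7];  Q = [1, 2] / [3, 4] / [5] / [6]
  Insert 6 (step 7): P = [1, 2, 6] / [3, 5] / [4] / [7];  Q = [1, 2, 7] / [3, 4] / [5] / [6]
Final shape: (3, 2, 1, 1).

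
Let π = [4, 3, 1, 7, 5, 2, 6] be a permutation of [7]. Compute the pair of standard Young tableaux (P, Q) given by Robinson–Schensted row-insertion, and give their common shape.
P = [1, 2, 6] / [3, 5] / [4, 7];  Q = [1, 4, 7] / [2, 5] / [3, 6];  common shape = (3, 2, 2)

Row-insert the values π_1, π_2, … into P one at a time, bumping the leftmost entry strictly greater than the inserted value down to the next row. The recording tableau Q records, in position (i, j), the step at which that cell was added to P.
  Insert 4 (step 1): P = [4];  Q = [1]
  Insert 3 (step 2): P = [3] / [4];  Q = [1] / [2]
  Insert 1 (step 3): P = [1] / [3] / [4];  Q = [1] / [2] / [3]
  Insert 7 (step 4): P = [1, 7] / [3] / [4];  Q = [1, 4] / [2] / [3]
  Insert 5 (step 5): P = [1, 5] / [3, 7] / [4];  Q = [1, 4] / [2, 5] / [3]
  Insert 2 (step 6): P = [1, 2] / [3, 5] / [4, 7];  Q = [1, 4] / [2, 5] / [3, 6]
  Insert 6 (step 7): P = [1, 2, 6] / [3, 5] / [4, 7];  Q = [1, 4, 7] / [2, 5] / [3, 6]
Final shape: (3, 2, 2).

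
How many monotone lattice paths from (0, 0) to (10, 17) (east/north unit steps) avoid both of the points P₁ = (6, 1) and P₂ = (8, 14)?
Number of paths = 5212020

Inclusion–exclusion. Total paths: C(27, 10) = 8436285. Through P₁: C(7, 6)·C(20, 4) = 33915. Through P₂: C(22, 8)·C(5, 2) = 3197700. Since P₁ is strictly southwest of P₂, a monotone path through both must visit P₁ then P₂; paths through both = C(7, 6)·C(15, 2)·C(5, 2) = 7350. Avoid both = 8436285 − 33915 − 3197700 + 7350 = 5212020.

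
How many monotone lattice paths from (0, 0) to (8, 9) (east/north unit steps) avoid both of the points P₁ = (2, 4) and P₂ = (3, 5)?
Number of paths = 14104

Inclusion–exclusion. Total paths: C(17, 8) = 24310. Through P₁: C(6, 2)·C(11, 6) = 6930. Through P₂: C(8, 3)·C(9, 5) = 7056. Since P₁ is strictly southwest of P₂, a monotone path through both must visit P₁ then P₂; paths through both = C(6, 2)·C(2, 1)·C(9, 5) = 3780. Avoid both = 24310 − 6930 − 7056 + 3780 = 14104.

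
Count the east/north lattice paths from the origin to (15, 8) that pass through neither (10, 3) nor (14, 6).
Number of paths = 331992

Inclusion–exclusion. Total paths: C(23, 15) = 490314. Through P₁: C(13, 10)·C(10, 5) = 72072. Through P₂: C(20, 14)·C(3, 1) = 116280. Since P₁ is strictly southwest of P₂, a monotone path through both must visit P₁ then P₂; paths through both = C(13, 10)·C(7, 4)·C(3, 1) = 30030. Avoid both = 490314 − 72072 − 116280 + 30030 = 331992.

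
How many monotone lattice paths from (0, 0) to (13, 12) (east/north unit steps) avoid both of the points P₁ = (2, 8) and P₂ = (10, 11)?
Number of paths = 3757711

Inclusion–exclusion. Total paths: C(25, 13) = 5200300. Through P₁: C(10, 2)·C(15, 11) = 61425. Through P₂: C(21, 10)·C(4, 3) = 1410864. Since P₁ is strictly southwest of P₂, a monotone path through both must visit P₁ then P₂; paths through both = C(10, 2)·C(11, 8)·C(4, 3) = 29700. Avoid both = 5200300 − 61425 − 1410864 + 29700 = 3757711.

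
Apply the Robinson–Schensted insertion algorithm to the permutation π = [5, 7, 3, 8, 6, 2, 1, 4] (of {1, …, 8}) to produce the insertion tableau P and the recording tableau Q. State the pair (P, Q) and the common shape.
P = [1, 4, 8] / [2, 6] / [3, 7] / [5];  Q = [1, 2, 4] / [3, 5] / [6, 8] / [7];  common shape = (3, 2, 2, 1)

Row-insert the values π_1, π_2, … into P one at a time, bumping the leftmost entry strictly greater than the inserted value down to the next row. The recording tableau Q records, in position (i, j), the step at which that cell was added to P.
  Insert 5 (step 1): P = [5];  Q = [1]
  Insert 7 (step 2): P = [5, 7];  Q = [1, 2]
  Insert 3 (step 3): P = [3, 7] / [5];  Q = [1, 2] / [3]
  Insert 8 (step 4): P = [3, 7, 8] / [5];  Q = [1, 2, 4] / [3]
  Insert 6 (step 5): P = [3, 6, 8] / [5, 7];  Q = [1, 2, 4] / [3, 5]
  Insert 2 (step 6): P = [2, 6, 8] / [3, 7] / [5];  Q = [1, 2, 4] / [3, 5] / [6]
  Insert 1 (step 7): P = [1, 6, 8] / [2, 7] / [3] / [5];  Q = [1, 2, 4] / [3, 5] / [6] / [7]
  Insert 4 (step 8): P = [1, 4, 8] / [2, 6] / [3, 7] / [5];  Q = [1, 2, 4] / [3, 5] / [6, 8] / [7]
Final shape: (3, 2, 2, 1).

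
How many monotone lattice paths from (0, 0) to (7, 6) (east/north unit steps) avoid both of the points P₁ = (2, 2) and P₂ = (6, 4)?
Number of paths = 600

Inclusion–exclusion. Total paths: C(13, 7) = 1716. Through P₁: C(4, 2)·C(9, 5) = 756. Through P₂: C(10, 6)·C(3, 1) = 630. Since P₁ is strictly southwest of P₂, a monotone path through both must visit P₁ then P₂; paths through both = C(4, 2)·C(6, 4)·C(3, 1) = 270. Avoid both = 1716 − 756 − 630 + 270 = 600.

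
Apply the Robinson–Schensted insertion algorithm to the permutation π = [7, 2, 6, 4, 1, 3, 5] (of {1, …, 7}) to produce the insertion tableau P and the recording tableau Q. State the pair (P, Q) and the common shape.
P = [1, 3, 5] / [2, 4] / [6] / [7];  Q = [1, 3, 7] / [2, 6] / [4] / [5];  common shape = (3, 2, 1, 1)

Row-insert the values π_1, π_2, … into P one at a time, bumping the leftmost entry strictly greater than the inserted value down to the next row. The recording tableau Q records, in position (i, j), the step at which that cell was added to P.
  Insert 7 (step 1): P = [7];  Q = [1]
  Insert 2 (step 2): P = [2] / [7];  Q = [1] / [2]
  Insert 6 (step 3): P = [2, 6] / [7];  Q = [1, 3] / [2]
  Insert 4 (step 4): P = [2, 4] / [6] / [7];  Q = [1, 3] / [2] / [4]
  Insert 1 (step 5): P = [1, 4] / [2] / [6] / [7];  Q = [1, 3] / [2] / [4] / [5]
  Insert 3 (step 6): P = [1, 3] / [2, 4] / [6] / [7];  Q = [1, 3] / [2, 6] / [4] / [5]
  Insert 5 (step 7): P = [1, 3, 5] / [2, 4] / [6] / [7];  Q = [1, 3, 7] / [2, 6] / [4] / [5]
Final shape: (3, 2, 1, 1).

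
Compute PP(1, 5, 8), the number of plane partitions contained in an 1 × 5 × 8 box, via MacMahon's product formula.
PP(1, 5, 8) = 1287

Evaluate the triple product over i = 1..1, j = 1..5, k = 1..8. The factors are (2/1) · (3/2) · (4/3) · (5/4) · (6/5) · (7/6) · (8/7) · (9/8) · … (40 factors total). The numerators and denominators telescope so the product is an integer; carrying out the multiplication exactly gives PP(1, 5, 8) = 1287.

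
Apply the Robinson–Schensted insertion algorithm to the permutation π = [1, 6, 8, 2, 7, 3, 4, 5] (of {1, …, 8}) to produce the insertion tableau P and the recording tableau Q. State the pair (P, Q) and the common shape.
P = [1, 2, 3, 4, 5] / [6, 7] / [8];  Q = [1, 2, 3, 7, 8] / [4, 5] / [6];  common shape = (5, 2, 1)

Row-insert the values π_1, π_2, … into P one at a time, bumping the leftmost entry strictly greater than the inserted value down to the next row. The recording tableau Q records, in position (i, j), the step at which that cell was added to P.
  Insert 1 (step 1): P = [1];  Q = [1]
  Insert 6 (step 2): P = [1, 6];  Q = [1, 2]
  Insert 8 (step 3): P = [1, 6, 8];  Q = [1, 2, 3]
  Insert 2 (step 4): P = [1, 2, 8] / [6];  Q = [1, 2, 3] / [4]
  Insert 7 (step 5): P = [1, 2, 7] / [6, 8];  Q = [1, 2, 3] / [4, 5]
  Insert 3 (step 6): P = [1, 2, 3] / [6, 7] / [8];  Q = [1, 2, 3] / [4, 5] / [6]
  Insert 4 (step 7): P = [1, 2, 3, 4] / [6, 7] / [8];  Q = [1, 2, 3, 7] / [4, 5] / [6]
  Insert 5 (step 8): P = [1, 2, 3, 4, 5] / [6, 7] / [8];  Q = [1, 2, 3, 7, 8] / [4, 5] / [6]
Final shape: (5, 2, 1).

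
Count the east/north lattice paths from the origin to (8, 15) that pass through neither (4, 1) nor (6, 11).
Number of paths = 294324

Inclusion–exclusion. Total paths: C(23, 8) = 490314. Through P₁: C(5, 4)·C(18, 4) = 15300. Through P₂: C(17, 6)·C(6, 2) = 185640. Since P₁ is strictly southwest of P₂, a monotone path through both must visit P₁ then P₂; paths through both = C(5, 4)·C(12, 2)·C(6, 2) = 4950. Avoid both = 490314 − 15300 − 185640 + 4950 = 294324.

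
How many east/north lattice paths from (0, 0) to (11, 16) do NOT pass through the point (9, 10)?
Number of paths = 10451311

Total paths from (0, 0) to (11, 16): C(27, 11) = 13037895. Paths through (9, 10): (paths (0, 0) → (9, 10)) × (paths (9, 10) → (11, 16)) = C(19, 9) · C(8, 2) = 92378 · 28 = 2586584. Avoidance count = 13037895 − 2586584 = 10451311.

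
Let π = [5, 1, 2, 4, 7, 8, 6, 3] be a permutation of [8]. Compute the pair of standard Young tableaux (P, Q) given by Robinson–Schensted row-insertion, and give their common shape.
P = [1, 2, 3, 6, 8] / [4, 7] / [5];  Q = [1, 3, 4, 5, 6] / [2, 7] / [8];  common shape = (5, 2, 1)

Row-insert the values π_1, π_2, … into P one at a time, bumping the leftmost entry strictly greater than the inserted value down to the next row. The recording tableau Q records, in position (i, j), the step at which that cell was added to P.
  Insert 5 (step 1): P = [5];  Q = [1]
  Insert 1 (step 2): P = [1] / [5];  Q = [1] / [2]
  Insert 2 (step 3): P = [1, 2] / [5];  Q = [1, 3] / [2]
  Insert 4 (step 4): P = [1, 2, 4] / [5];  Q = [1, 3, 4] / [2]
  Insert 7 (step 5): P = [1, 2, 4, 7] / [5];  Q = [1, 3, 4, 5] / [2]
  Insert 8 (step 6): P = [1, 2, 4, 7, 8] / [5];  Q = [1, 3, 4, 5, 6] / [2]
  Insert 6 (step 7): P = [1, 2, 4, 6, 8] / [5, 7];  Q = [1, 3, 4, 5, 6] / [2, 7]
  Insert 3 (step 8): P = [1, 2, 3, 6, 8] / [4, 7] / [5];  Q = [1, 3, 4, 5, 6] / [2, 7] / [8]
Final shape: (5, 2, 1).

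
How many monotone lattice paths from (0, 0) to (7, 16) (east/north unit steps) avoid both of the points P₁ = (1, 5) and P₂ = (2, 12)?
Number of paths = 165483

Inclusion–exclusion. Total paths: C(23, 7) = 245157. Through P₁: C(6, 1)·C(17, 6) = 74256. Through P₂: C(14, 2)·C(9, 5) = 11466. Since P₁ is strictly southwest of P₂, a monotone path through both must visit P₁ then P₂; paths through both = C(6, 1)·C(8, 1)·C(9, 5) = 6048. Avoid both = 245157 − 74256 − 11466 + 6048 = 165483.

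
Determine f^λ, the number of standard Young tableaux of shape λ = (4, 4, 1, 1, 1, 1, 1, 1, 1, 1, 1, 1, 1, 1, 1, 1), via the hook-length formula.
# SYT of shape (4, 4, 1, 1, 1, 1, 1, 1, 1, 1, 1, 1, 1, 1, 1, 1) = 261800

Hook-length formula: f^λ = n! / Π hook(c), product over all cells c of the Young diagram. For λ = (4, 4, 1, 1, 1, 1, 1, 1, 1, 1, 1, 1, 1, 1, 1, 1), n = 22 boxes. Hook lengths by row (left-to-right, top-to-bottom): [19, 4, 3, 2]; [18, 3, 2, 1]; [14]; [13]; [12]; [11]; [10]; [9]; [8]; [7]; [6]; [5]; [4]; [3]; [2]; [1]. Product of hooks = 4293356485017600. So f^λ = 22! / 4293356485017600 = 1124000727777607680000 / 4293356485017600 = 261800.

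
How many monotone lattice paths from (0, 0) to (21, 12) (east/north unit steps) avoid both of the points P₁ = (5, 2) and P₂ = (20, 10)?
Number of paths = 184025622

Inclusion–exclusion. Total paths: C(33, 21) = 354817320. Through P₁: C(7, 5)·C(26, 16) = 111546435. Through P₂: C(30, 20)·C(3, 1) = 90135045. Since P₁ is strictly southwest of P₂, a monotone path through both must visit P₁ then P₂; paths through both = C(7, 5)·C(23, 15)·C(3, 1) = 30889782. Avoid both = 354817320 − 111546435 − 90135045 + 30889782 = 184025622.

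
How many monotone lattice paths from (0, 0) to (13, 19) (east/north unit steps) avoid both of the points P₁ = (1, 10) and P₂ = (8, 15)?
Number of paths = 283458518

Inclusion–exclusion. Total paths: C(32, 13) = 347373600. Through P₁: C(11, 1)·C(21, 12) = 3233230. Through P₂: C(23, 8)·C(9, 5) = 61779564. Since P₁ is strictly southwest of P₂, a monotone path through both must visit P₁ then P₂; paths through both = C(11, 1)·C(12, 7)·C(9, 5) = 1097712. Avoid both = 347373600 − 3233230 − 61779564 + 1097712 = 283458518.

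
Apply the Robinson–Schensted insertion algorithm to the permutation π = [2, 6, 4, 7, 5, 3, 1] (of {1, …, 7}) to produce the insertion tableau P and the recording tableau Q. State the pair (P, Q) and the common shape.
P = [1, 3, 5] / [2, 7] / [4] / [6];  Q = [1, 2, 4] / [3, 5] / [6] / [7];  common shape = (3, 2, 1, 1)

Row-insert the values π_1, π_2, … into P one at a time, bumping the leftmost entry strictly greater than the inserted value down to the next row. The recording tableau Q records, in position (i, j), the step at which that cell was added to P.
  Insert 2 (step 1): P = [2];  Q = [1]
  Insert 6 (step 2): P = [2, 6];  Q = [1, 2]
  Insert 4 (step 3): P = [2, 4] / [6];  Q = [1, 2] / [3]
  Insert 7 (step 4): P = [2, 4, 7] / [6];  Q = [1, 2, 4] / [3]
  Insert 5 (step 5): P = [2, 4, 5] / [6, 7];  Q = [1, 2, 4] / [3, 5]
  Insert 3 (step 6): P = [2, 3, 5] / [4, 7] / [6];  Q = [1, 2, 4] / [3, 5] / [6]
  Insert 1 (step 7): P = [1, 3, 5] / [2, 7] / [4] / [6];  Q = [1, 2, 4] / [3, 5] / [6] / [7]
Final shape: (3, 2, 1, 1).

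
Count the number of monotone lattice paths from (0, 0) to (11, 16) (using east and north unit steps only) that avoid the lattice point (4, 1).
Number of paths = 12185175

Total paths from (0, 0) to (11, 16): C(27, 11) = 13037895. Paths through (4, 1): (paths (0, 0) → (4, 1)) × (paths (4, 1) → (11, 16)) = C(5, 4) · C(22, 7) = 5 · 170544 = 852720. Avoidance count = 13037895 − 852720 = 12185175.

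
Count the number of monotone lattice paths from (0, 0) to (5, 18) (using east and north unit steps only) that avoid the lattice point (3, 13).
Number of paths = 21889

Total paths from (0, 0) to (5, 18): C(23, 5) = 33649. Paths through (3, 13): (paths (0, 0) → (3, 13)) × (paths (3, 13) → (5, 18)) = C(16, 3) · C(7, 2) = 560 · 21 = 11760. Avoidance count = 33649 − 11760 = 21889.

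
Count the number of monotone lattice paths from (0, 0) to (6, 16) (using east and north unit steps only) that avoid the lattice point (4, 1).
Number of paths = 73933

Total paths from (0, 0) to (6, 16): C(22, 6) = 74613. Paths through (4, 1): (paths (0, 0) → (4, 1)) × (paths (4, 1) → (6, 16)) = C(5, 4) · C(17, 2) = 5 · 136 = 680. Avoidance count = 74613 − 680 = 73933.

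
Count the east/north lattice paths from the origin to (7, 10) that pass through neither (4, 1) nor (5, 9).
Number of paths = 12477

Inclusion–exclusion. Total paths: C(17, 7) = 19448. Through P₁: C(5, 4)·C(12, 3) = 1100. Through P₂: C(14, 5)·C(3, 2) = 6006. Since P₁ is strictly southwest of P₂, a monotone path through both must visit P₁ then P₂; paths through both = C(5, 4)·C(9, 1)·C(3, 2) = 135. Avoid both = 19448 − 1100 − 6006 + 135 = 12477.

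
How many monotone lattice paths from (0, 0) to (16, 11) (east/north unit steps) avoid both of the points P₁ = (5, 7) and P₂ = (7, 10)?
Number of paths = 11841535

Inclusion–exclusion. Total paths: C(27, 16) = 13037895. Through P₁: C(12, 5)·C(15, 11) = 1081080. Through P₂: C(17, 7)·C(10, 9) = 194480. Since P₁ is strictly southwest of P₂, a monotone path through both must visit P₁ then P₂; paths through both = C(12, 5)·C(5, 2)·C(10, 9) = 79200. Avoid both = 13037895 − 1081080 − 194480 + 79200 = 11841535.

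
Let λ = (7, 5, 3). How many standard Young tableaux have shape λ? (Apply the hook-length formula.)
# SYT of shape (7, 5, 3) = 45045

Hook-length formula: f^λ = n! / Π hook(c), product over all cells c of the Young diagram. For λ = (7, 5, 3), n = 15 boxes. Hook lengths by row (left-to-right, top-to-bottom): [9, 8, 7, 5, 4, 2, 1]; [6, 5, 4, 2, 1]; [3, 2, 1]. Product of hooks = 29030400. So f^λ = 15! / 29030400 = 1307674368000 / 29030400 = 45045.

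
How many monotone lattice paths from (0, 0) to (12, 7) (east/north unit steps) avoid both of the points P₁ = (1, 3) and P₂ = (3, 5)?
Number of paths = 43168

Inclusion–exclusion. Total paths: C(19, 12) = 50388. Through P₁: C(4, 1)·C(15, 11) = 5460. Through P₂: C(8, 3)·C(11, 9) = 3080. Since P₁ is strictly southwest of P₂, a monotone path through both must visit P₁ then P₂; paths through both = C(4, 1)·C(4, 2)·C(11, 9) = 1320. Avoid both = 50388 − 5460 − 3080 + 1320 = 43168.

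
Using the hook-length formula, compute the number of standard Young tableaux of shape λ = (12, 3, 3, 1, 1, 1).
# SYT of shape (12, 3, 3, 1, 1, 1) = 17556000

Hook-length formula: f^λ = n! / Π hook(c), product over all cells c of the Young diagram. For λ = (12, 3, 3, 1, 1, 1), n = 21 boxes. Hook lengths by row (left-to-right, top-to-bottom): [17, 13, 12, 9, 8, 7, 6, 5, 4, 3, 2, 1]; [7, 3, 2]; [6, 2, 1]; [3]; [2]; [1]. Product of hooks = 2910169866240. So f^λ = 21! / 2910169866240 = 51090942171709440000 / 2910169866240 = 17556000.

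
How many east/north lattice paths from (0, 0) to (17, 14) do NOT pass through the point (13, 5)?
Number of paths = 259056405

Total paths from (0, 0) to (17, 14): C(31, 17) = 265182525. Paths through (13, 5): (paths (0, 0) → (13, 5)) × (paths (13, 5) → (17, 14)) = C(18, 13) · C(13, 4) = 8568 · 715 = 6126120. Avoidance count = 265182525 − 6126120 = 259056405.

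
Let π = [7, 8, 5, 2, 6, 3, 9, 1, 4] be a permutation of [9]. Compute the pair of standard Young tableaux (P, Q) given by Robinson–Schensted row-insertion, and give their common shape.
P = [1, 3, 4] / [2, 6, 9] / [5, 8] / [7];  Q = [1, 2, 7] / [3, 5, 9] / [4, 6] / [8];  common shape = (3, 3, 2, 1)

Row-insert the values π_1, π_2, … into P one at a time, bumping the leftmost entry strictly greater than the inserted value down to the next row. The recording tableau Q records, in position (i, j), the step at which that cell was added to P.
  Insert 7 (step 1): P = [7];  Q = [1]
  Insert 8 (step 2): P = [7, 8];  Q = [1, 2]
  Insert 5 (step 3): P = [5, 8] / [7];  Q = [1, 2] / [3]
  Insert 2 (step 4): P = [2, 8] / [5] / [7];  Q = [1, 2] / [3] / [4]
  Insert 6 (step 5): P = [2, 6] / [5, 8] / [7];  Q = [1, 2] / [3, 5] / [4]
  Insert 3 (step 6): P = [2, 3] / [5, 6] / [7, 8];  Q = [1, 2] / [3, 5] / [4, 6]
  Insert 9 (step 7): P = [2, 3, 9] / [5, 6] / [7, 8];  Q = [1, 2, 7] / [3, 5] / [4, 6]
  Insert 1 (step 8): P = [1, 3, 9] / [2, 6] / [5, 8] / [7];  Q = [1, 2, 7] / [3, 5] / [4, 6] / [8]
  Insert 4 (step 9): P = [1, 3, 4] / [2, 6, 9] / [5, 8] / [7];  Q = [1, 2, 7] / [3, 5, 9] / [4, 6] / [8]
Final shape: (3, 3, 2, 1).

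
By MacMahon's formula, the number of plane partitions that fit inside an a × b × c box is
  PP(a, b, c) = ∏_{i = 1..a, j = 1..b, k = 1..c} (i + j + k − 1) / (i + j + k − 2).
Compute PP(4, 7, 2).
PP(4, 7, 2) = 32670

Evaluate the triple product over i = 1..4, j = 1..7, k = 1..2. The factors are (2/1) · (3/2) · (3/2) · (4/3) · (4/3) · (5/4) · (5/4) · (6/5) · … (56 factors total). The numerators and denominators telescope so the product is an integer; carrying out the multiplication exactly gives PP(4, 7, 2) = 32670.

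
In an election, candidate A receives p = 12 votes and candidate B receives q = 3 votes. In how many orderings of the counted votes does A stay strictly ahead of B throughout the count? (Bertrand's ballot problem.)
Strict-lead orderings = 273

Total orderings of the 15 votes with 12 for A: C(15, 12) = 455. By the Bertrand ballot formula (Cycle Lemma / reflection principle), the number of orderings in which A is strictly ahead of B throughout is (p − q)/(p + q) · C(p + q, p) = (12 − 3)/(12 + 3) · 455 = 273.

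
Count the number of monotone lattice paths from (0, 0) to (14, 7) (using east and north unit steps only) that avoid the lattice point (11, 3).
Number of paths = 103540

Total paths from (0, 0) to (14, 7): C(21, 14) = 116280. Paths through (11, 3): (paths (0, 0) → (11, 3)) × (paths (11, 3) → (14, 7)) = C(14, 11) · C(7, 3) = 364 · 35 = 12740. Avoidance count = 116280 − 12740 = 103540.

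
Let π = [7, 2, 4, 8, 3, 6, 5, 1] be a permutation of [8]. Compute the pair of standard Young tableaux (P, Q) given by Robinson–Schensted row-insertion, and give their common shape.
P = [1, 3, 5] / [2, 6] / [4, 8] / [7];  Q = [1, 3, 4] / [2, 6] / [5, 7] / [8];  common shape = (3, 2, 2, 1)

Row-insert the values π_1, π_2, … into P one at a time, bumping the leftmost entry strictly greater than the inserted value down to the next row. The recording tableau Q records, in position (i, j), the step at which that cell was added to P.
  Insert 7 (step 1): P = [7];  Q = [1]
  Insert 2 (step 2): P = [2] / [7];  Q = [1] / [2]
  Insert 4 (step 3): P = [2, 4] / [7];  Q = [1, 3] / [2]
  Insert 8 (step 4): P = [2, 4, 8] / [7];  Q = [1, 3, 4] / [2]
  Insert 3 (step 5): P = [2, 3, 8] / [4] / [7];  Q = [1, 3, 4] / [2] / [5]
  Insert 6 (step 6): P = [2, 3, 6] / [4, 8] / [7];  Q = [1, 3, 4] / [2, 6] / [5]
  Insert 5 (step 7): P = [2, 3, 5] / [4, 6] / [7, 8];  Q = [1, 3, 4] / [2, 6] / [5, 7]
  Insert 1 (step 8): P = [1, 3, 5] / [2, 6] / [4, 8] / [7];  Q = [1, 3, 4] / [2, 6] / [5, 7] / [8]
Final shape: (3, 2, 2, 1).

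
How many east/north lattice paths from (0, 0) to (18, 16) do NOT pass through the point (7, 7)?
Number of paths = 1627522710

Total paths from (0, 0) to (18, 16): C(34, 18) = 2203961430. Paths through (7, 7): (paths (0, 0) → (7, 7)) × (paths (7, 7) → (18, 16)) = C(14, 7) · C(20, 11) = 3432 · 167960 = 576438720. Avoidance count = 2203961430 − 576438720 = 1627522710.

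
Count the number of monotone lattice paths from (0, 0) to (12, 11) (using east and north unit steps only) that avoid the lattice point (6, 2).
Number of paths = 1211938

Total paths from (0, 0) to (12, 11): C(23, 12) = 1352078. Paths through (6, 2): (paths (0, 0) → (6, 2)) × (paths (6, 2) → (12, 11)) = C(8, 6) · C(15, 6) = 28 · 5005 = 140140. Avoidance count = 1352078 − 140140 = 1211938.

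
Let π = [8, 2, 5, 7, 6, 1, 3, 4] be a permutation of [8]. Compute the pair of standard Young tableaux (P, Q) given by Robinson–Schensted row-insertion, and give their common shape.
P = [1, 3, 4] / [2, 5, 6] / [7] / [8];  Q = [1, 3, 4] / [2, 7, 8] / [5] / [6];  common shape = (3, 3, 1, 1)

Row-insert the values π_1, π_2, … into P one at a time, bumping the leftmost entry strictly greater than the inserted value down to the next row. The recording tableau Q records, in position (i, j), the step at which that cell was added to P.
  Insert 8 (step 1): P = [8];  Q = [1]
  Insert 2 (step 2): P = [2] / [8];  Q = [1] / [2]
  Insert 5 (step 3): P = [2, 5] / [8];  Q = [1, 3] / [2]
  Insert 7 (step 4): P = [2, 5, 7] / [8];  Q = [1, 3, 4] / [2]
  Insert 6 (step 5): P = [2, 5, 6] / [7] / [8];  Q = [1, 3, 4] / [2] / [5]
  Insert 1 (step 6): P = [1, 5, 6] / [2] / [7] / [8];  Q = [1, 3, 4] / [2] / [5] / [6]
  Insert 3 (step 7): P = [1, 3, 6] / [2, 5] / [7] / [8];  Q = [1, 3, 4] / [2, 7] / [5] / [6]
  Insert 4 (step 8): P = [1, 3, 4] / [2, 5, 6] / [7] / [8];  Q = [1, 3, 4] / [2, 7, 8] / [5] / [6]
Final shape: (3, 3, 1, 1).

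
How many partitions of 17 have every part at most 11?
p(17, parts ≤ 11) = 278

Use the recurrence p(n, m) = p(n, m−1) + p(n−m, m): either the largest part is < m (count p(n, m−1)) or the largest part is exactly m (remove one copy of m, count p(n−m, m)). With p(0, ·) = 1 this gives p(17, parts ≤ 11) = 278. (By conjugating Young diagrams, this also counts partitions of 17 into at most 11 parts.)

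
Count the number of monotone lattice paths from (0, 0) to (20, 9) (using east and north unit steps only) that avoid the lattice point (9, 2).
Number of paths = 8264685

Total paths from (0, 0) to (20, 9): C(29, 20) = 10015005. Paths through (9, 2): (paths (0, 0) → (9, 2)) × (paths (9, 2) → (20, 9)) = C(11, 9) · C(18, 11) = 55 · 31824 = 1750320. Avoidance count = 10015005 − 1750320 = 8264685.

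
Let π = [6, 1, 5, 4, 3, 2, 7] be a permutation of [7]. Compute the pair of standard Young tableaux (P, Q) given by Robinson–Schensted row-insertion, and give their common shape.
P = [1, 2, 7] / [3] / [4] / [5] / [6];  Q = [1, 3, 7] / [2] / [4] / [5] / [6];  common shape = (3, 1, 1, 1, 1)

Row-insert the values π_1, π_2, … into P one at a time, bumping the leftmost entry strictly greater than the inserted value down to the next row. The recording tableau Q records, in position (i, j), the step at which that cell was added to P.
  Insert 6 (step 1): P = [6];  Q = [1]
  Insert 1 (step 2): P = [1] / [6];  Q = [1] / [2]
  Insert 5 (step 3): P = [1, 5] / [6];  Q = [1, 3] / [2]
  Insert 4 (step 4): P = [1, 4] / [5] / [6];  Q = [1, 3] / [2] / [4]
  Insert 3 (step 5): P = [1, 3] / [4] / [5] / [6];  Q = [1, 3] / [2] / [4] / [5]
  Insert 2 (step 6): P = [1, 2] / [3] / [4] / [5] / [6];  Q = [1, 3] / [2] / [4] / [5] / [6]
  Insert 7 (step 7): P = [1, 2, 7] / [3] / [4] / [5] / [6];  Q = [1, 3, 7] / [2] / [4] / [5] / [6]
Final shape: (3, 1, 1, 1, 1).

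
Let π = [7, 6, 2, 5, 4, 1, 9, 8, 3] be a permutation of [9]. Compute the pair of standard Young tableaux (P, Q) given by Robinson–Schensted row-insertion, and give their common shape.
P = [1, 3, 8] / [2, 4] / [5, 9] / [6] / [7];  Q = [1, 4, 7] / [2, 8] / [3, 9] / [5] / [6];  common shape = (3, 2, 2, 1, 1)

Row-insert the values π_1, π_2, … into P one at a time, bumping the leftmost entry strictly greater than the inserted value down to the next row. The recording tableau Q records, in position (i, j), the step at which that cell was added to P.
  Insert 7 (step 1): P = [7];  Q = [1]
  Insert 6 (step 2): P = [6] / [7];  Q = [1] / [2]
  Insert 2 (step 3): P = [2] / [6] / [7];  Q = [1] / [2] / [3]
  Insert 5 (step 4): P = [2, 5] / [6] / [7];  Q = [1, 4] / [2] / [3]
  Insert 4 (step 5): P = [2, 4] / [5] / [6] / [7];  Q = [1, 4] / [2] / [3] / [5]
  Insert 1 (step 6): P = [1, 4] / [2] / [5] / [6] / [7];  Q = [1, 4] / [2] / [3] / [5] / [6]
  Insert 9 (step 7): P = [1, 4, 9] / [2] / [5] / [6] / [7];  Q = [1, 4, 7] / [2] / [3] / [5] / [6]
  Insert 8 (step 8): P = [1, 4, 8] / [2, 9] / [5] / [6] / [7];  Q = [1, 4, 7] / [2, 8] / [3] / [5] / [6]
  Insert 3 (step 9): P = [1, 3, 8] / [2, 4] / [5, 9] / [6] / [7];  Q = [1, 4, 7] / [2, 8] / [3, 9] / [5] / [6]
Final shape: (3, 2, 2, 1, 1).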